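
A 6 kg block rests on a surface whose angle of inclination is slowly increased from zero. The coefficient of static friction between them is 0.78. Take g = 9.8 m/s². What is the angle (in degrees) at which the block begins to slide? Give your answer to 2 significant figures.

At the threshold of sliding, static friction is at its maximum μ_s N and exactly balances the weight component along the incline: mg sin θ = μ_s mg cos θ.
Hence tan θ = μ_s = 0.78, so θ = arctan(0.78) = 37.9542°.

38°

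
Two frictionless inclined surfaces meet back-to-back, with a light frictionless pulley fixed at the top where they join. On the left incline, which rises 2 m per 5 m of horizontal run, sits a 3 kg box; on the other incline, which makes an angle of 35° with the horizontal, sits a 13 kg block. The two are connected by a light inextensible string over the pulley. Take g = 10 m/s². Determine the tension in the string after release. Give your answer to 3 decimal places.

23.034 N

Resolve each weight along its own incline: the 3 kg mass has component 3 × 10 × sin 21.80° = 11.142 N down its slope, and the 13 kg mass has 13 × 10 × sin 35° = 74.565 N down its slope.
The 13 kg side's 74.565 N exceeds the other side's 11.142 N, so that mass slides down and the 3 kg mass slides up. Taking that direction as positive, Newton's second law for the whole system gives 74.565 − 11.142 = (3 + 13) a, so a = 63.423 / 16 = 3.9639 m/s².
For the 3 kg mass (up-slope positive): T − 11.142 = 3 × 3.9639, so T = 23.034 N.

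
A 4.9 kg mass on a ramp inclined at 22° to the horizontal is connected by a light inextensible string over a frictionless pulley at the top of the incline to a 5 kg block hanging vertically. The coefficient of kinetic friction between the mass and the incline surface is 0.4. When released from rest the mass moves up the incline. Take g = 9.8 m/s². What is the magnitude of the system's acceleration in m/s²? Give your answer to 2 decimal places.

1.33 m/s²

For the mass on the incline: the weight component along the slope is m₁g sin 22° = 4.9 × 9.8 × 0.3746 = 17.988 N and the normal force is N = m₁g cos 22° = 44.523 N.
Kinetic friction opposes the mass's motion up the incline: f = μN = 0.4 × 44.523 = 17.809 N acting down the slope.
Newton's second law for the mass (up-slope positive): T − 17.988 − 17.809 = 4.9 a. For the hanging block (downward positive): 5 × 9.8 − T = 5 a.
Adding the two equations eliminates T: 13.203 = 9.9 a, so a = 1.3336 m/s².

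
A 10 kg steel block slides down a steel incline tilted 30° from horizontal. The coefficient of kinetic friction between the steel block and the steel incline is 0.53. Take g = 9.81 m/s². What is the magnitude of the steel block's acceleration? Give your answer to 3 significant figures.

Resolving the weight along the incline: the component pulling the steel block down the slope is mg sin 30° = 10 × 9.81 × 0.5000 = 49.050 N, and the normal force is N = mg cos 30° = 10 × 9.81 × 0.8660 = 84.955 N.
Kinetic friction acts up the slope with magnitude f = μN = 0.53 × 84.955 = 45.026 N.
Net force along the incline is 49.050 − 45.026 = 4.024 N, so a = 4.024 / 10 = 0.4024 m/s².

0.402 m/s²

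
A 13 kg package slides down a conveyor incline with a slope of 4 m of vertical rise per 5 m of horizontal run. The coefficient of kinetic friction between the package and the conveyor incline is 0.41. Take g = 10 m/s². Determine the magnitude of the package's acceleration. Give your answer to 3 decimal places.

Resolving the weight along the incline: the component pulling the package down the slope is mg sin 38.66° = 13 × 10 × 0.6247 = 81.211 N, and the normal force is N = mg cos 38.66° = 13 × 10 × 0.7809 = 101.517 N.
Kinetic friction acts up the slope with magnitude f = μN = 0.41 × 101.517 = 41.622 N.
Net force along the incline is 81.211 − 41.622 = 39.589 N, so a = 39.589 / 13 = 3.0453 m/s².

3.045 m/s²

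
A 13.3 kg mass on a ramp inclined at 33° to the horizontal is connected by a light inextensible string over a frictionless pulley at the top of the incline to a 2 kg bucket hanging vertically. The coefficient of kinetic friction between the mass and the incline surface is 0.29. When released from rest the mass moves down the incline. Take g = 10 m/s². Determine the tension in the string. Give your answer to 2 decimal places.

22.63 N

For the mass on the incline: the weight component along the slope is m₁g sin 33° = 13.3 × 10 × 0.5446 = 72.432 N and the normal force is N = m₁g cos 33° = 111.543 N.
Kinetic friction opposes the mass's motion down the incline: f = μN = 0.29 × 111.543 = 32.347 N acting up the slope.
Newton's second law for the mass (down-slope positive): 72.432 − 32.347 − T = 13.3 a. For the hanging bucket (upward positive): T − 2 × 10 = 2 a.
Adding the two equations eliminates T: 20.085 = 15.3 a, so a = 1.3127 m/s².
Then from the hanging bucket's equation, T = 2 × (10 + 1.3127) = 22.625 N.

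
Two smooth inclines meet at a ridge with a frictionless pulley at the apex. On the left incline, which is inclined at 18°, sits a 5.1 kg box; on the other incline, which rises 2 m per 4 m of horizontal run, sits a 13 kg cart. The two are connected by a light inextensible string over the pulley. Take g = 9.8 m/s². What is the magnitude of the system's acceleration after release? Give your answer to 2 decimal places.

2.29 m/s²

Resolve each weight along its own incline: the 5.1 kg mass has component 5.1 × 9.8 × sin 18° = 15.445 N down its slope, and the 13 kg mass has 13 × 9.8 × sin 26.57° = 56.975 N down its slope.
The 13 kg side's 56.975 N exceeds the other side's 15.445 N, so that mass slides down and the 5.1 kg mass slides up. Taking that direction as positive, Newton's second law for the whole system gives 56.975 − 15.445 = (5.1 + 13) a, so a = 41.530 / 18.1 = 2.2945 m/s².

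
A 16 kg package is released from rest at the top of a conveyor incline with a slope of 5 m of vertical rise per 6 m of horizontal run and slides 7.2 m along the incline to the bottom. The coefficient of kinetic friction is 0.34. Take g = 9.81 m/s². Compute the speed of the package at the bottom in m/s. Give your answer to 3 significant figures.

7.32 m/s

The weight component along the incline is mg sin 39.81° = 100.483 N and the normal force is N = mg cos 39.81° = 120.580 N.
Friction up the slope is f = μN = 0.34 × 120.580 = 40.997 N, so the net downslope force is 100.483 − 40.997 = 59.486 N and a = 59.486 / 16 = 3.7179 m/s².
Starting from rest over a distance of 7.2 m, v² = 2aL = 2 × 3.7179 × 7.2 = 53.5378, so v = 7.3170 m/s.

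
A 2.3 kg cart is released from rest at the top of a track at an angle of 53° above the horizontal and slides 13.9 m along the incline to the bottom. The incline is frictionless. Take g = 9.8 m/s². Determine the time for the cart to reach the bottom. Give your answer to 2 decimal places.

1.88 s

The weight component along the incline is mg sin 53° = 18.001 N and the normal force is N = mg cos 53° = 13.565 N.
With no friction, a = g sin 53° = 7.8266 m/s².
Starting from rest, L = ½at², so t = √(2L/a) = √(2 × 13.9 / 7.8266) = 1.8847 s.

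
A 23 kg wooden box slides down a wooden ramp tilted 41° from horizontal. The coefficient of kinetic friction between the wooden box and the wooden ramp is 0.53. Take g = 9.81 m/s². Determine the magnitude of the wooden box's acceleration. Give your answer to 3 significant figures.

Resolving the weight along the incline: the component pulling the wooden box down the slope is mg sin 41° = 23 × 9.81 × 0.6561 = 148.036 N, and the normal force is N = mg cos 41° = 23 × 9.81 × 0.7547 = 170.283 N.
Kinetic friction acts up the slope with magnitude f = μN = 0.53 × 170.283 = 90.250 N.
Net force along the incline is 148.036 − 90.250 = 57.786 N, so a = 57.786 / 23 = 2.5124 m/s².

2.51 m/s²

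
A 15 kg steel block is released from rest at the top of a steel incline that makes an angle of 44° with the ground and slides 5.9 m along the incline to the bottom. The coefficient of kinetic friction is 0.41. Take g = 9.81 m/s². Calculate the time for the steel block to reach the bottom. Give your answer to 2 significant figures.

1.7 s

The weight component along the incline is mg sin 44° = 102.219 N and the normal force is N = mg cos 44° = 105.851 N.
Friction up the slope is f = μN = 0.41 × 105.851 = 43.399 N, so the net downslope force is 102.219 − 43.399 = 58.820 N and a = 58.820 / 15 = 3.9213 m/s².
Starting from rest, L = ½at², so t = √(2L/a) = √(2 × 5.9 / 3.9213) = 1.7347 s.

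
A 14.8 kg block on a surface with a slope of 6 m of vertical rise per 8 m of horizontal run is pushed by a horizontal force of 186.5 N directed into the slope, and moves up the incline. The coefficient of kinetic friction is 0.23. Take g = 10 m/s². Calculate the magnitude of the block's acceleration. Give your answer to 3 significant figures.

The horizontal push has components F cos 36.87° = 186.5 × 0.8000 = 149.200 N up the incline and F sin 36.87° = 186.5 × 0.6000 = 111.900 N pressing into the surface.
The normal force is therefore N = mg cos 36.87° + F sin 36.87° = 118.400 + 111.900 = 230.300 N, and kinetic friction down the slope is μN = 0.23 × 230.300 = 52.969 N.
Along the incline: F cos 36.87° − mg sin 36.87° − μN = ma, so 149.200 − 88.800 − 52.969 = 14.8 a, giving a = 0.5021 m/s².

0.502 m/s²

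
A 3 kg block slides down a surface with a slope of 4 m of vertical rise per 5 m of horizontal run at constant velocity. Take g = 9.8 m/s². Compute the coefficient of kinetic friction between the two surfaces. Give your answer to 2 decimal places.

0.80

At constant velocity the net force along the incline is zero: mg sin 38.66° = μ mg cos 38.66°.
So μ = tan 38.66° = 0.6247 / 0.7809 = 0.8000.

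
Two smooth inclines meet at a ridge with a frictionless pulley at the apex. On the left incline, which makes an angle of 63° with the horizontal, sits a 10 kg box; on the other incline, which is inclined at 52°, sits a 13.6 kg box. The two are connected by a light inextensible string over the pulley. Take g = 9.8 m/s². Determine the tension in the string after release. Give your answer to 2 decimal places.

Resolve each weight along its own incline: the 10 kg mass has component 10 × 9.8 × sin 63° = 87.319 N down its slope, and the 13.6 kg mass has 13.6 × 9.8 × sin 52° = 105.026 N down its slope.
The 13.6 kg side's 105.026 N exceeds the other side's 87.319 N, so that mass slides down and the 10 kg mass slides up. Taking that direction as positive, Newton's second law for the whole system gives 105.026 − 87.319 = (10 + 13.6) a, so a = 17.707 / 23.6 = 0.7503 m/s².
For the 10 kg mass (up-slope positive): T − 87.319 = 10 × 0.7503, so T = 94.822 N.

94.82 N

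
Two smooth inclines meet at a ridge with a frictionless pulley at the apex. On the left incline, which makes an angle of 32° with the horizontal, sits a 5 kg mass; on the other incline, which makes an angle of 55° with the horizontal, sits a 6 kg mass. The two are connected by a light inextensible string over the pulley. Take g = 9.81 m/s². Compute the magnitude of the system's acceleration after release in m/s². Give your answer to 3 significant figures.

Resolve each weight along its own incline: the 5 kg mass has component 5 × 9.81 × sin 32° = 25.993 N down its slope, and the 6 kg mass has 6 × 9.81 × sin 55° = 48.215 N down its slope.
The 6 kg side's 48.215 N exceeds the other side's 25.993 N, so that mass slides down and the 5 kg mass slides up. Taking that direction as positive, Newton's second law for the whole system gives 48.215 − 25.993 = (5 + 6) a, so a = 22.222 / 11 = 2.0202 m/s².

2.02 m/s²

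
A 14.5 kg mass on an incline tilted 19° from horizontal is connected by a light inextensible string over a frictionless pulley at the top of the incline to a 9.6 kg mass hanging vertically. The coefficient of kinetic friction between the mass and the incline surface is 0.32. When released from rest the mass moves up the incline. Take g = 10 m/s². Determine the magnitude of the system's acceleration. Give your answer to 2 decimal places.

0.20 m/s²

For the mass on the incline: the weight component along the slope is m₁g sin 19° = 14.5 × 10 × 0.3256 = 47.212 N and the normal force is N = m₁g cos 19° = 137.100 N.
Kinetic friction opposes the mass's motion up the incline: f = μN = 0.32 × 137.100 = 43.872 N acting down the slope.
Newton's second law for the mass (up-slope positive): T − 47.212 − 43.872 = 14.5 a. For the hanging mass (downward positive): 9.6 × 10 − T = 9.6 a.
Adding the two equations eliminates T: 4.916 = 24.1 a, so a = 0.2040 m/s².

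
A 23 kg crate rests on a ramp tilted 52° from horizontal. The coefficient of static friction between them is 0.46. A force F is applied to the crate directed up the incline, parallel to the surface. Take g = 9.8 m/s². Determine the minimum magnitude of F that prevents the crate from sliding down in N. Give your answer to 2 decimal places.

113.78 N

The normal force is N = mg cos 52° = 138.770 N. With F at its minimum the crate is on the verge of sliding down, so static friction is at its maximum μ_s N = 0.46 × 138.770 = 63.834 N and acts up the slope.
Equilibrium along the incline: F + μ_s N = mg sin 52°, so F = 177.618 − 63.834 = 113.784 N.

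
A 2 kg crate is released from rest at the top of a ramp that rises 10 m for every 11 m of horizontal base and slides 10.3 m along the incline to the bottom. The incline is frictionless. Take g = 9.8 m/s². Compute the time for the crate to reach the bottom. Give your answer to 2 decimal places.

1.77 s

The weight component along the incline is mg sin 42.27° = 13.184 N and the normal force is N = mg cos 42.27° = 14.503 N.
With no friction, a = g sin 42.27° = 6.5922 m/s².
Starting from rest, L = ½at², so t = √(2L/a) = √(2 × 10.3 / 6.5922) = 1.7677 s.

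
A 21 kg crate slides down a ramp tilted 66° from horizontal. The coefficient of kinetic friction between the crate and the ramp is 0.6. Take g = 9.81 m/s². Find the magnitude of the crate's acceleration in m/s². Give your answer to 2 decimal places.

6.57 m/s²

Resolving the weight along the incline: the component pulling the crate down the slope is mg sin 66° = 21 × 9.81 × 0.9135 = 188.190 N, and the normal force is N = mg cos 66° = 21 × 9.81 × 0.4067 = 83.784 N.
Kinetic friction acts up the slope with magnitude f = μN = 0.6 × 83.784 = 50.270 N.
Net force along the incline is 188.190 − 50.270 = 137.920 N, so a = 137.920 / 21 = 6.5676 m/s².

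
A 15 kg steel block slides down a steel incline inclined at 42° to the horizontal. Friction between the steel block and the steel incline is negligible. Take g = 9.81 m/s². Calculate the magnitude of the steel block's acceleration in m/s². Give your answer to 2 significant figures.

6.6 m/s²

Resolving the weight along the incline: the component pulling the steel block down the slope is mg sin 42° = 15 × 9.81 × 0.6691 = 98.458 N, and the normal force is N = mg cos 42° = 15 × 9.81 × 0.7431 = 109.347 N.
With no friction the net force along the incline is 98.458 N, so a = g sin 42° = 98.458 / 15 = 6.5639 m/s².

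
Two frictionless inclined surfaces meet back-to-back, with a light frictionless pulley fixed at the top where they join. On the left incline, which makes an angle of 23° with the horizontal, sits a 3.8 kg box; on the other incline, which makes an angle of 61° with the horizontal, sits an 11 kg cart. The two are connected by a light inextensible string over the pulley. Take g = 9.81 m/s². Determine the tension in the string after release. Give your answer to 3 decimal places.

35.059 N

Resolve each weight along its own incline: the 3.8 kg mass has component 3.8 × 9.81 × sin 23° = 14.566 N down its slope, and the 11 kg mass has 11 × 9.81 × sin 61° = 94.380 N down its slope.
The 11 kg side's 94.380 N exceeds the other side's 14.566 N, so that mass slides down and the 3.8 kg mass slides up. Taking that direction as positive, Newton's second law for the whole system gives 94.380 − 14.566 = (3.8 + 11) a, so a = 79.814 / 14.8 = 5.3928 m/s².
For the 3.8 kg mass (up-slope positive): T − 14.566 = 3.8 × 5.3928, so T = 35.059 N.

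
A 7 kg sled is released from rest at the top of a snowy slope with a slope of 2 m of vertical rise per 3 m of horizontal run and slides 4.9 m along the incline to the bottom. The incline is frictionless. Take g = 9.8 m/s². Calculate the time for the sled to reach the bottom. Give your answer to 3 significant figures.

1.34 s

The weight component along the incline is mg sin 33.69° = 38.052 N and the normal force is N = mg cos 33.69° = 57.079 N.
With no friction, a = g sin 33.69° = 5.4361 m/s².
Starting from rest, L = ½at², so t = √(2L/a) = √(2 × 4.9 / 5.4361) = 1.3427 s.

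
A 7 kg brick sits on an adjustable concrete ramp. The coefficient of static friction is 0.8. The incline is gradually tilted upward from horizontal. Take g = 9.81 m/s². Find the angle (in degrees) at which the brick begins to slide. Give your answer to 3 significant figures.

At the threshold of sliding, static friction is at its maximum μ_s N and exactly balances the weight component along the incline: mg sin θ = μ_s mg cos θ.
Hence tan θ = μ_s = 0.8, so θ = arctan(0.8) = 38.6598°.

38.7°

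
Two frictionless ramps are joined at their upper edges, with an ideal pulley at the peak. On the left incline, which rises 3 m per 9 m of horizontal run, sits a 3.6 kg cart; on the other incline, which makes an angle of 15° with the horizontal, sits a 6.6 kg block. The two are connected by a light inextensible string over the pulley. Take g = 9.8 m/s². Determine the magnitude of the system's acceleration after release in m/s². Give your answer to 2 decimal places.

Resolve each weight along its own incline: the 3.6 kg mass has component 3.6 × 9.8 × sin 18.43° = 11.157 N down its slope, and the 6.6 kg mass has 6.6 × 9.8 × sin 15° = 16.740 N down its slope.
The 6.6 kg side's 16.740 N exceeds the other side's 11.157 N, so that mass slides down and the 3.6 kg mass slides up. Taking that direction as positive, Newton's second law for the whole system gives 16.740 − 11.157 = (3.6 + 6.6) a, so a = 5.583 / 10.2 = 0.5474 m/s².

0.55 m/s²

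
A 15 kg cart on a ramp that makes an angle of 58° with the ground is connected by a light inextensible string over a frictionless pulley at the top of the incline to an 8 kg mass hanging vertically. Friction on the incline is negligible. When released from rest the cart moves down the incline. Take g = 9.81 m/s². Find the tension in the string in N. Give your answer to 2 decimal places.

94.59 N

For the cart on the incline: the weight component along the slope is m₁g sin 58° = 15 × 9.81 × 0.8480 = 124.783 N and the normal force is N = m₁g cos 58° = 77.978 N.
Newton's second law for the cart (down-slope positive): 124.783 − T = 15 a. For the hanging mass (upward positive): T − 8 × 9.81 = 8 a.
Adding the two equations eliminates T: 46.303 = 23 a, so a = 2.0132 m/s².
Then from the hanging mass's equation, T = 8 × (9.81 + 2.0132) = 94.586 N.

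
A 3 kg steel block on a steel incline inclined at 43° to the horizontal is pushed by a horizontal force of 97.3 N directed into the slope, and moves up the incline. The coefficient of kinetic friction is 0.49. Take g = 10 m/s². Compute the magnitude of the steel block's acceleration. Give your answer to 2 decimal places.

The horizontal push has components F cos 43° = 97.3 × 0.7314 = 71.165 N up the incline and F sin 43° = 97.3 × 0.6820 = 66.359 N pressing into the surface.
The normal force is therefore N = mg cos 43° + F sin 43° = 21.942 + 66.359 = 88.301 N, and kinetic friction down the slope is μN = 0.49 × 88.301 = 43.267 N.
Along the incline: F cos 43° − mg sin 43° − μN = ma, so 71.165 − 20.460 − 43.267 = 3 a, giving a = 2.4793 m/s².

2.48 m/s²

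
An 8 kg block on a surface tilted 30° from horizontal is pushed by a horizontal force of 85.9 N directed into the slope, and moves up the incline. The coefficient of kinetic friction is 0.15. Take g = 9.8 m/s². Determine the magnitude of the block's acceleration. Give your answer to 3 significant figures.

2.32 m/s²

The horizontal push has components F cos 30° = 85.9 × 0.8660 = 74.389 N up the incline and F sin 30° = 85.9 × 0.5000 = 42.950 N pressing into the surface.
The normal force is therefore N = mg cos 30° + F sin 30° = 67.894 + 42.950 = 110.844 N, and kinetic friction down the slope is μN = 0.15 × 110.844 = 16.627 N.
Along the incline: F cos 30° − mg sin 30° − μN = ma, so 74.389 − 39.200 − 16.627 = 8 a, giving a = 2.3202 m/s².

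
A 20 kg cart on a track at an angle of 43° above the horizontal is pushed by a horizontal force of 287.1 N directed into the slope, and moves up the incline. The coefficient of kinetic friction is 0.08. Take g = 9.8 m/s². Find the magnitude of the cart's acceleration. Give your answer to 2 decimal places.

The horizontal push has components F cos 43° = 287.1 × 0.7314 = 209.985 N up the incline and F sin 43° = 287.1 × 0.6820 = 195.802 N pressing into the surface.
The normal force is therefore N = mg cos 43° + F sin 43° = 143.354 + 195.802 = 339.156 N, and kinetic friction down the slope is μN = 0.08 × 339.156 = 27.132 N.
Along the incline: F cos 43° − mg sin 43° − μN = ma, so 209.985 − 133.672 − 27.132 = 20 a, giving a = 2.4591 m/s².

2.46 m/s²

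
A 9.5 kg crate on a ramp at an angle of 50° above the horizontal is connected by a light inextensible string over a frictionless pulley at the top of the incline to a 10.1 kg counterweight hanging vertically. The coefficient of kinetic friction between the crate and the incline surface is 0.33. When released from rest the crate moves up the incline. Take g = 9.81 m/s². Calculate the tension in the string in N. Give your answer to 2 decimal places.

95.00 N

For the crate on the incline: the weight component along the slope is m₁g sin 50° = 9.5 × 9.81 × 0.7660 = 71.387 N and the normal force is N = m₁g cos 50° = 59.905 N.
Kinetic friction opposes the crate's motion up the incline: f = μN = 0.33 × 59.905 = 19.769 N acting down the slope.
Newton's second law for the crate (up-slope positive): T − 71.387 − 19.769 = 9.5 a. For the hanging counterweight (downward positive): 10.1 × 9.81 − T = 10.1 a.
Adding the two equations eliminates T: 7.925 = 19.6 a, so a = 0.4043 m/s².
Then from the hanging counterweight's equation, T = 10.1 × (9.81 − 0.4043) = 94.998 N.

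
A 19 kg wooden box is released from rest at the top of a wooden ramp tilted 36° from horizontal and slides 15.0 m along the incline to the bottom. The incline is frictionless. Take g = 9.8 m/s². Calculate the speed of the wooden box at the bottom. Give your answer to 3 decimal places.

13.146 m/s

The weight component along the incline is mg sin 36° = 109.446 N and the normal force is N = mg cos 36° = 150.639 N.
With no friction, a = g sin 36° = 5.7603 m/s².
Starting from rest over a distance of 15.0 m, v² = 2aL = 2 × 5.7603 × 15.0 = 172.8090, so v = 13.1457 m/s.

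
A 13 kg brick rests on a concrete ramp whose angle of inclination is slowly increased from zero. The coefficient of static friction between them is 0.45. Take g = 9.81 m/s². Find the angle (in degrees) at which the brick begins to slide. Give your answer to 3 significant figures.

At the threshold of sliding, static friction is at its maximum μ_s N and exactly balances the weight component along the incline: mg sin θ = μ_s mg cos θ.
Hence tan θ = μ_s = 0.45, so θ = arctan(0.45) = 24.2277°.

24.2°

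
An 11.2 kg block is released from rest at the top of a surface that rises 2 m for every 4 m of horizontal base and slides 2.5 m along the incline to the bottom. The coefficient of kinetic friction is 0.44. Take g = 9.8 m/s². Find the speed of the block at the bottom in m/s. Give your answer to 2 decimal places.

The weight component along the incline is mg sin 26.57° = 49.086 N and the normal force is N = mg cos 26.57° = 98.172 N.
Friction up the slope is f = μN = 0.44 × 98.172 = 43.196 N, so the net downslope force is 49.086 − 43.196 = 5.890 N and a = 5.890 / 11.2 = 0.5259 m/s².
Starting from rest over a distance of 2.5 m, v² = 2aL = 2 × 0.5259 × 2.5 = 2.6295, so v = 1.6216 m/s.

1.62 m/s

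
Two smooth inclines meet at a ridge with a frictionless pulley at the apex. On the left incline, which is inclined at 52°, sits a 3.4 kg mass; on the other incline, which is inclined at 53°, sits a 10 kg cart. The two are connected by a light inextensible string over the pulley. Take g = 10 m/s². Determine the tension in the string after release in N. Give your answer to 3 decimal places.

Resolve each weight along its own incline: the 3.4 kg mass has component 3.4 × 10 × sin 52° = 26.792 N down its slope, and the 10 kg mass has 10 × 10 × sin 53° = 79.864 N down its slope.
The 10 kg side's 79.864 N exceeds the other side's 26.792 N, so that mass slides down and the 3.4 kg mass slides up. Taking that direction as positive, Newton's second law for the whole system gives 79.864 − 26.792 = (3.4 + 10) a, so a = 53.072 / 13.4 = 3.9606 m/s².
For the 3.4 kg mass (up-slope positive): T − 26.792 = 3.4 × 3.9606, so T = 40.258 N.

40.258 N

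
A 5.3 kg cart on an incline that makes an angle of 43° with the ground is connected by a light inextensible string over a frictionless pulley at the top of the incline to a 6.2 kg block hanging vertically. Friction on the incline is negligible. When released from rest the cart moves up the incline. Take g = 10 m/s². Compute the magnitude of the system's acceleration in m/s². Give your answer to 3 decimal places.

2.248 m/s²

For the cart on the incline: the weight component along the slope is m₁g sin 43° = 5.3 × 10 × 0.6820 = 36.146 N and the normal force is N = m₁g cos 43° = 38.762 N.
Newton's second law for the cart (up-slope positive): T − 36.146 = 5.3 a. For the hanging block (downward positive): 6.2 × 10 − T = 6.2 a.
Adding the two equations eliminates T: 25.854 = 11.5 a, so a = 2.2482 m/s².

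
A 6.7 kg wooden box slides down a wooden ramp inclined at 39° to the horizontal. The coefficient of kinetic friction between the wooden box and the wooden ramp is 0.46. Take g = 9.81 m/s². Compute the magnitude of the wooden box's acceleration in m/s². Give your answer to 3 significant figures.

2.67 m/s²

Resolving the weight along the incline: the component pulling the wooden box down the slope is mg sin 39° = 6.7 × 9.81 × 0.6293 = 41.362 N, and the normal force is N = mg cos 39° = 6.7 × 9.81 × 0.7771 = 51.076 N.
Kinetic friction acts up the slope with magnitude f = μN = 0.46 × 51.076 = 23.495 N.
Net force along the incline is 41.362 − 23.495 = 17.867 N, so a = 17.867 / 6.7 = 2.6667 m/s².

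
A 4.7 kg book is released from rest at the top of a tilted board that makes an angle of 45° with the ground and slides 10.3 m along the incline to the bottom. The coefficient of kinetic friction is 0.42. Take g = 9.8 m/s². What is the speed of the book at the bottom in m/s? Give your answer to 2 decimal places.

The weight component along the incline is mg sin 45° = 32.569 N and the normal force is N = mg cos 45° = 32.569 N.
Friction up the slope is f = μN = 0.42 × 32.569 = 13.679 N, so the net downslope force is 32.569 − 13.679 = 18.890 N and a = 18.890 / 4.7 = 4.0191 m/s².
Starting from rest over a distance of 10.3 m, v² = 2aL = 2 × 4.0191 × 10.3 = 82.7935, so v = 9.0991 m/s.

9.10 m/s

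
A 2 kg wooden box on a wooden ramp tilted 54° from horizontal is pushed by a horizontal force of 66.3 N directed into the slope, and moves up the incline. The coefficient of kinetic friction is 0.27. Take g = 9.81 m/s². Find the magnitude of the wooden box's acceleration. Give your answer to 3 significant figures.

2.75 m/s²

The horizontal push has components F cos 54° = 66.3 × 0.5878 = 38.971 N up the incline and F sin 54° = 66.3 × 0.8090 = 53.637 N pressing into the surface.
The normal force is therefore N = mg cos 54° + F sin 54° = 11.533 + 53.637 = 65.170 N, and kinetic friction down the slope is μN = 0.27 × 65.170 = 17.596 N.
Along the incline: F cos 54° − mg sin 54° − μN = ma, so 38.971 − 15.873 − 17.596 = 2 a, giving a = 2.7510 m/s².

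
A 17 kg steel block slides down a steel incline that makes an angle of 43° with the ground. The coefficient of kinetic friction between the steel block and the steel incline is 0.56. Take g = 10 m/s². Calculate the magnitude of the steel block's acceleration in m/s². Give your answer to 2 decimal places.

2.72 m/s²

Resolving the weight along the incline: the component pulling the steel block down the slope is mg sin 43° = 17 × 10 × 0.6820 = 115.940 N, and the normal force is N = mg cos 43° = 17 × 10 × 0.7314 = 124.338 N.
Kinetic friction acts up the slope with magnitude f = μN = 0.56 × 124.338 = 69.629 N.
Net force along the incline is 115.940 − 69.629 = 46.311 N, so a = 46.311 / 17 = 2.7242 m/s².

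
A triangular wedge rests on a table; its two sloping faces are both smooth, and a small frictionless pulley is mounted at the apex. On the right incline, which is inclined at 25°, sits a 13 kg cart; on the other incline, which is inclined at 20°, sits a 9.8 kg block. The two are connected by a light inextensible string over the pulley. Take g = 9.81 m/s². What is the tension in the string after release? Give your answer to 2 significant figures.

42 N

Resolve each weight along its own incline: the 13 kg mass has component 13 × 9.81 × sin 25° = 53.897 N down its slope, and the 9.8 kg mass has 9.8 × 9.81 × sin 20° = 32.881 N down its slope.
The 13 kg side's 53.897 N exceeds the other side's 32.881 N, so that mass slides down and the 9.8 kg mass slides up. Taking that direction as positive, Newton's second law for the whole system gives 53.897 − 32.881 = (13 + 9.8) a, so a = 21.016 / 22.8 = 0.9218 m/s².
For the 9.8 kg mass (up-slope positive): T − 32.881 = 9.8 × 0.9218, so T = 41.915 N.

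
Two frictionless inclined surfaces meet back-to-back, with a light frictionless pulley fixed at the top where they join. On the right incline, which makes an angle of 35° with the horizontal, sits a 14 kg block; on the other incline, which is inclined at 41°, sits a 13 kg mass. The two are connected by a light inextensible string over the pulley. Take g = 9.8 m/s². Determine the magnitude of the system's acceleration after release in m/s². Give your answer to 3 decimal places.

0.181 m/s²

Resolve each weight along its own incline: the 14 kg mass has component 14 × 9.8 × sin 35° = 78.695 N down its slope, and the 13 kg mass has 13 × 9.8 × sin 41° = 83.582 N down its slope.
The 13 kg side's 83.582 N exceeds the other side's 78.695 N, so that mass slides down and the 14 kg mass slides up. Taking that direction as positive, Newton's second law for the whole system gives 83.582 − 78.695 = (14 + 13) a, so a = 4.887 / 27 = 0.1810 m/s².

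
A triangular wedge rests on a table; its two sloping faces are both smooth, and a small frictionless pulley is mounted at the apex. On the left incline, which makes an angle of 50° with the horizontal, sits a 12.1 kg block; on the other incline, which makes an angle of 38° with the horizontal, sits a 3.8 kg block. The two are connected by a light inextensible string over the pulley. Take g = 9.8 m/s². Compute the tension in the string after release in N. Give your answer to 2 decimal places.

39.16 N

Resolve each weight along its own incline: the 12.1 kg mass has component 12.1 × 9.8 × sin 50° = 90.838 N down its slope, and the 3.8 kg mass has 3.8 × 9.8 × sin 38° = 22.927 N down its slope.
The 12.1 kg side's 90.838 N exceeds the other side's 22.927 N, so that mass slides down and the 3.8 kg mass slides up. Taking that direction as positive, Newton's second law for the whole system gives 90.838 − 22.927 = (12.1 + 3.8) a, so a = 67.911 / 15.9 = 4.2711 m/s².
For the 3.8 kg mass (up-slope positive): T − 22.927 = 3.8 × 4.2711, so T = 39.157 N.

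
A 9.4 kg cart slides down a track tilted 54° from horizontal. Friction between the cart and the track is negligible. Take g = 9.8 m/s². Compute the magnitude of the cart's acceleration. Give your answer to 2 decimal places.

7.93 m/s²

Resolving the weight along the incline: the component pulling the cart down the slope is mg sin 54° = 9.4 × 9.8 × 0.8090 = 74.525 N, and the normal force is N = mg cos 54° = 9.4 × 9.8 × 0.5878 = 54.148 N.
With no friction the net force along the incline is 74.525 N, so a = g sin 54° = 74.525 / 9.4 = 7.9282 m/s².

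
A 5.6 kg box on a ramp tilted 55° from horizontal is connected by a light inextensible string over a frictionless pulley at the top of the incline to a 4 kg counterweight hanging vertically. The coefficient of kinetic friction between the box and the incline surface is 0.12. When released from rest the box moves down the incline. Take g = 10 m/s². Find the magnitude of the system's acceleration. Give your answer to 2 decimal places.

0.21 m/s²

For the box on the incline: the weight component along the slope is m₁g sin 55° = 5.6 × 10 × 0.8192 = 45.875 N and the normal force is N = m₁g cos 55° = 32.120 N.
Kinetic friction opposes the box's motion down the incline: f = μN = 0.12 × 32.120 = 3.854 N acting up the slope.
Newton's second law for the box (down-slope positive): 45.875 − 3.854 − T = 5.6 a. For the hanging counterweight (upward positive): T − 4 × 10 = 4 a.
Adding the two equations eliminates T: 2.021 = 9.6 a, so a = 0.2105 m/s².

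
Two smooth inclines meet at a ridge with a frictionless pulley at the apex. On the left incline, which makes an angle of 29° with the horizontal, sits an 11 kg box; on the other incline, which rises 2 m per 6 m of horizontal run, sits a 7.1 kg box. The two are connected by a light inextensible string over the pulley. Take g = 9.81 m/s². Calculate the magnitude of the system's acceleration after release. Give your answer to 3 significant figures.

Resolve each weight along its own incline: the 11 kg mass has component 11 × 9.81 × sin 29° = 52.316 N down its slope, and the 7.1 kg mass has 7.1 × 9.81 × sin 18.43° = 22.026 N down its slope.
The 11 kg side's 52.316 N exceeds the other side's 22.026 N, so that mass slides down and the 7.1 kg mass slides up. Taking that direction as positive, Newton's second law for the whole system gives 52.316 − 22.026 = (11 + 7.1) a, so a = 30.290 / 18.1 = 1.6735 m/s².

1.67 m/s²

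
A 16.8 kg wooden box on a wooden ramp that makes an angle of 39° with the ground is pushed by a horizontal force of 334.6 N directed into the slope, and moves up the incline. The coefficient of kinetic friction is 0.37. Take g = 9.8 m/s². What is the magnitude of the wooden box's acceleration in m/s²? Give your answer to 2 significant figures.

The horizontal push has components F cos 39° = 334.6 × 0.7771 = 260.018 N up the incline and F sin 39° = 334.6 × 0.6293 = 210.564 N pressing into the surface.
The normal force is therefore N = mg cos 39° + F sin 39° = 127.942 + 210.564 = 338.506 N, and kinetic friction down the slope is μN = 0.37 × 338.506 = 125.247 N.
Along the incline: F cos 39° − mg sin 39° − μN = ma, so 260.018 − 103.608 − 125.247 = 16.8 a, giving a = 1.8549 m/s².

1.9 m/s²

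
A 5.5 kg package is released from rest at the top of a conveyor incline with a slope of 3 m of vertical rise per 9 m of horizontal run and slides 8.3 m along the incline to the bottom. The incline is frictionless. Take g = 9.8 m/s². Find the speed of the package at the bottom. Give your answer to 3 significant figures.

The weight component along the incline is mg sin 18.43° = 17.045 N and the normal force is N = mg cos 18.43° = 51.134 N.
With no friction, a = g sin 18.43° = 3.0990 m/s².
Starting from rest over a distance of 8.3 m, v² = 2aL = 2 × 3.0990 × 8.3 = 51.4434, so v = 7.1724 m/s.

7.17 m/s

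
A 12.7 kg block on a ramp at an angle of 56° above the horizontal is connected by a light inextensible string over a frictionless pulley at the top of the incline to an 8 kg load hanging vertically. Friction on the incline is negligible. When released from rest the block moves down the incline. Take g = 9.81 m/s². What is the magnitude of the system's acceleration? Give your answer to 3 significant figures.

1.20 m/s²

For the block on the incline: the weight component along the slope is m₁g sin 56° = 12.7 × 9.81 × 0.8290 = 103.283 N and the normal force is N = m₁g cos 56° = 69.668 N.
Newton's second law for the block (down-slope positive): 103.283 − T = 12.7 a. For the hanging load (upward positive): T − 8 × 9.81 = 8 a.
Adding the two equations eliminates T: 24.803 = 20.7 a, so a = 1.1982 m/s².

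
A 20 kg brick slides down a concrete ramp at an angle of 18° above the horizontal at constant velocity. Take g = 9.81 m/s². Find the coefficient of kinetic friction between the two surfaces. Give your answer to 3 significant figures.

0.325

At constant velocity the net force along the incline is zero: mg sin 18° = μ mg cos 18°.
So μ = tan 18° = 0.3090 / 0.9511 = 0.3249.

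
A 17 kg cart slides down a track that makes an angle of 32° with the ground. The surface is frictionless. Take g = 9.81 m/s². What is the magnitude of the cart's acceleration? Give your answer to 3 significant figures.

5.20 m/s²

Resolving the weight along the incline: the component pulling the cart down the slope is mg sin 32° = 17 × 9.81 × 0.5299 = 88.371 N, and the normal force is N = mg cos 32° = 17 × 9.81 × 0.8480 = 141.421 N.
With no friction the net force along the incline is 88.371 N, so a = g sin 32° = 88.371 / 17 = 5.1983 m/s².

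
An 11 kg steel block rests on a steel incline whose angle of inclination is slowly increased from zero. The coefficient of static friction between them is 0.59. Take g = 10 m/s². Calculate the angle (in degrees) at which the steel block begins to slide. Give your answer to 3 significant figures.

30.5°

At the threshold of sliding, static friction is at its maximum μ_s N and exactly balances the weight component along the incline: mg sin θ = μ_s mg cos θ.
Hence tan θ = μ_s = 0.59, so θ = arctan(0.59) = 30.5406°.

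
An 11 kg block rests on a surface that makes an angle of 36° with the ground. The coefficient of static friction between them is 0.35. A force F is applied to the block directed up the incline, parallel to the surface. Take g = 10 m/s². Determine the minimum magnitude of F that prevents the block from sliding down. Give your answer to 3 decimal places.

33.509 N

The normal force is N = mg cos 36° = 88.992 N. With F at its minimum the block is on the verge of sliding down, so static friction is at its maximum μ_s N = 0.35 × 88.992 = 31.147 N and acts up the slope.
Equilibrium along the incline: F + μ_s N = mg sin 36°, so F = 64.656 − 31.147 = 33.509 N.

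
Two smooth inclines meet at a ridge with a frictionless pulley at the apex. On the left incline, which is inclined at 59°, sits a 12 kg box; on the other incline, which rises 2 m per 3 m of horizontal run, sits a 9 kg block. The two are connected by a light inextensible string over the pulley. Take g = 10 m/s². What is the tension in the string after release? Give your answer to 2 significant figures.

Resolve each weight along its own incline: the 12 kg mass has component 12 × 10 × sin 59° = 102.860 N down its slope, and the 9 kg mass has 9 × 10 × sin 33.69° = 49.923 N down its slope.
The 12 kg side's 102.860 N exceeds the other side's 49.923 N, so that mass slides down and the 9 kg mass slides up. Taking that direction as positive, Newton's second law for the whole system gives 102.860 − 49.923 = (12 + 9) a, so a = 52.937 / 21 = 2.5208 m/s².
For the 9 kg mass (up-slope positive): T − 49.923 = 9 × 2.5208, so T = 72.610 N.

73 N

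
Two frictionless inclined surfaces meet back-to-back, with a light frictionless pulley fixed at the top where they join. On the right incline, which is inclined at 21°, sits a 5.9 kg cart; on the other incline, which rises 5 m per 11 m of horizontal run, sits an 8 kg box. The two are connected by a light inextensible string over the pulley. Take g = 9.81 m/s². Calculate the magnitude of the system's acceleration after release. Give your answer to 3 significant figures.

0.844 m/s²

Resolve each weight along its own incline: the 5.9 kg mass has component 5.9 × 9.81 × sin 21° = 20.742 N down its slope, and the 8 kg mass has 8 × 9.81 × sin 24.44° = 32.475 N down its slope.
The 8 kg side's 32.475 N exceeds the other side's 20.742 N, so that mass slides down and the 5.9 kg mass slides up. Taking that direction as positive, Newton's second law for the whole system gives 32.475 − 20.742 = (5.9 + 8) a, so a = 11.733 / 13.9 = 0.8441 m/s².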